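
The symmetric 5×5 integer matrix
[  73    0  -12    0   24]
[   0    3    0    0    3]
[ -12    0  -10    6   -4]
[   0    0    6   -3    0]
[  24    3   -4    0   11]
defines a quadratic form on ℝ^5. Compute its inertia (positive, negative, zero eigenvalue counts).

Answer: (3, 1, 1)

Derivation:
step 0: pivot 73 → sign +
step 1: pivot 3 → sign +
step 2: pivot -874/73 → sign −
step 3: pivot 3/437 → sign +
step 4: row/col 4 already zero → sign 0
signature = (3, 1, 1)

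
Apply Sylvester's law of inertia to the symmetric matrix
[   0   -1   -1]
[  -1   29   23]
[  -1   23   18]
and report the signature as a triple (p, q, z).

Answer: (2, 1, 0)

Derivation:
step 0: pivot 29 → sign +
step 1: pivot -1/29 → sign −
step 2: pivot 1 → sign +
signature = (2, 1, 0)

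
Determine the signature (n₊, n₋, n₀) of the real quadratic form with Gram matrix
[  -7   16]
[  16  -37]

Answer: (0, 2, 0)

Derivation:
step 0: pivot -7 → sign −
step 1: pivot -3/7 → sign −
signature = (0, 2, 0)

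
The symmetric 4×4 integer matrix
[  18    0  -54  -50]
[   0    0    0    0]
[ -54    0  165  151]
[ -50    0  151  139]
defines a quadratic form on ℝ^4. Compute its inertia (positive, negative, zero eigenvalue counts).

step 0: pivot 18 → sign +
step 1: pivot 3 → sign +
step 2: pivot -2/9 → sign −
step 3: row/col 3 already zero → sign 0
signature = (2, 1, 1)

Answer: (2, 1, 1)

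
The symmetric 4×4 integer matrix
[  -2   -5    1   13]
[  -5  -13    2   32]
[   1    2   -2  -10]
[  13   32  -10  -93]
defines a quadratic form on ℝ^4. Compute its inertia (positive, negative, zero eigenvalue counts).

Answer: (1, 3, 0)

Derivation:
step 0: pivot -2 → sign −
step 1: pivot -1/2 → sign −
step 2: pivot -1 → sign −
step 3: pivot 1 → sign +
signature = (1, 3, 0)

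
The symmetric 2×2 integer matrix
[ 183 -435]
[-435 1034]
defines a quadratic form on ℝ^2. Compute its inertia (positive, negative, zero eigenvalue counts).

Answer: (1, 1, 0)

Derivation:
step 0: pivot 183 → sign +
step 1: pivot -1/61 → sign −
signature = (1, 1, 0)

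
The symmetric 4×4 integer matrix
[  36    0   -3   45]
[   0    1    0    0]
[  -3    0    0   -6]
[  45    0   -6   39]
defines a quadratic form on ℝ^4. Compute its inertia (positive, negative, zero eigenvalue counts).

step 0: pivot 36 → sign +
step 1: pivot 1 → sign +
step 2: pivot -1/4 → sign −
step 3: pivot 3 → sign +
signature = (3, 1, 0)

Answer: (3, 1, 0)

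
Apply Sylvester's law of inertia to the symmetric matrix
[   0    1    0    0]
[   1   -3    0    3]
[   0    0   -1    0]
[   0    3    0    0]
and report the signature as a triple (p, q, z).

Answer: (1, 2, 1)

Derivation:
step 0: pivot -3 → sign −
step 1: pivot 1/3 → sign +
step 2: pivot -1 → sign −
step 3: row/col 3 already zero → sign 0
signature = (1, 2, 1)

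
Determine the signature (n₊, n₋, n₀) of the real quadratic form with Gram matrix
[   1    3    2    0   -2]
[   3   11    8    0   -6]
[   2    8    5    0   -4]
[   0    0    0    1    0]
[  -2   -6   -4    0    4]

Answer: (3, 1, 1)

Derivation:
step 0: pivot 1 → sign +
step 1: pivot 2 → sign +
step 2: pivot -1 → sign −
step 3: pivot 1 → sign +
step 4: row/col 4 already zero → sign 0
signature = (3, 1, 1)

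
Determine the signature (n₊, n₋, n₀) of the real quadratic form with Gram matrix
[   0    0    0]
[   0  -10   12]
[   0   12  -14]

step 0: pivot -10 → sign −
step 1: pivot 2/5 → sign +
step 2: row/col 2 already zero → sign 0
signature = (1, 1, 1)

Answer: (1, 1, 1)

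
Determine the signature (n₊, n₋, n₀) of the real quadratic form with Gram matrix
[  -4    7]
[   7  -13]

Answer: (0, 2, 0)

Derivation:
step 0: pivot -4 → sign −
step 1: pivot -3/4 → sign −
signature = (0, 2, 0)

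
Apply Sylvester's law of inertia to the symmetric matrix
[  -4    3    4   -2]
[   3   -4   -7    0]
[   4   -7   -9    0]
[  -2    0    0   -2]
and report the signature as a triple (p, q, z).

step 0: pivot -4 → sign −
step 1: pivot -7/4 → sign −
step 2: pivot 29/7 → sign +
step 3: pivot -6/29 → sign −
signature = (1, 3, 0)

Answer: (1, 3, 0)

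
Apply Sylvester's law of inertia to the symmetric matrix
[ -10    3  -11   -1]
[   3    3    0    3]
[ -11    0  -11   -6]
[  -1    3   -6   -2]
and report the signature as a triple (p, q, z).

step 0: pivot -10 → sign −
step 1: pivot 39/10 → sign +
step 2: pivot -22/13 → sign −
step 3: pivot 3/11 → sign +
signature = (2, 2, 0)

Answer: (2, 2, 0)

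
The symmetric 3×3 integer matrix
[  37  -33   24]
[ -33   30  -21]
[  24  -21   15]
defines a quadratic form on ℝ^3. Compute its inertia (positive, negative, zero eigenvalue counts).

step 0: pivot 37 → sign +
step 1: pivot 21/37 → sign +
step 2: pivot -6/7 → sign −
signature = (2, 1, 0)

Answer: (2, 1, 0)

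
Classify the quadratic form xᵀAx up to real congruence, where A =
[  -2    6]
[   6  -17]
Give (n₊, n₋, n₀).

step 0: pivot -2 → sign −
step 1: pivot 1 → sign +
signature = (1, 1, 0)

Answer: (1, 1, 0)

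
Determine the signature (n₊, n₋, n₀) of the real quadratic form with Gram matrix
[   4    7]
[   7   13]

step 0: pivot 4 → sign +
step 1: pivot 3/4 → sign +
signature = (2, 0, 0)

Answer: (2, 0, 0)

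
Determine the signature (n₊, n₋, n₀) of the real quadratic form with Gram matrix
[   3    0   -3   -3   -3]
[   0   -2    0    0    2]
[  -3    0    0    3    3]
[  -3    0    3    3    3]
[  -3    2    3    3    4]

step 0: pivot 3 → sign +
step 1: pivot -2 → sign −
step 2: pivot -3 → sign −
step 3: pivot 3 → sign +
step 4: row/col 4 already zero → sign 0
signature = (2, 2, 1)

Answer: (2, 2, 1)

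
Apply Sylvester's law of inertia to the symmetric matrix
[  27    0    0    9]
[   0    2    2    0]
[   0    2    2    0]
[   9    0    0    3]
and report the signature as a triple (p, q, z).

step 0: pivot 27 → sign +
step 1: pivot 2 → sign +
step 2: row/col 2 already zero → sign 0
step 3: row/col 3 already zero → sign 0
signature = (2, 0, 2)

Answer: (2, 0, 2)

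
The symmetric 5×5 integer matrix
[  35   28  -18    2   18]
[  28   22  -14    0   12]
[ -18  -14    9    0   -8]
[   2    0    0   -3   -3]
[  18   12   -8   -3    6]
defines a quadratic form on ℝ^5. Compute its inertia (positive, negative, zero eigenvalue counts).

Answer: (4, 1, 0)

Derivation:
step 0: pivot 35 → sign +
step 1: pivot -2/5 → sign −
step 2: pivot 1/7 → sign +
step 3: pivot 1 → sign +
step 4: pivot 1 → sign +
signature = (4, 1, 0)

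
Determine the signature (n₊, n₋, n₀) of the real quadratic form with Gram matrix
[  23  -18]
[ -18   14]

Answer: (1, 1, 0)

Derivation:
step 0: pivot 23 → sign +
step 1: pivot -2/23 → sign −
signature = (1, 1, 0)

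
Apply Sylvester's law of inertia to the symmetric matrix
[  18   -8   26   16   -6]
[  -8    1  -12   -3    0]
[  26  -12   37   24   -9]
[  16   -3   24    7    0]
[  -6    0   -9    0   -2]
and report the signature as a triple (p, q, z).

Answer: (2, 3, 0)

Derivation:
step 0: pivot 18 → sign +
step 1: pivot -23/9 → sign −
step 2: pivot -11/23 → sign −
step 3: pivot -6/11 → sign −
step 4: pivot 1 → sign +
signature = (2, 3, 0)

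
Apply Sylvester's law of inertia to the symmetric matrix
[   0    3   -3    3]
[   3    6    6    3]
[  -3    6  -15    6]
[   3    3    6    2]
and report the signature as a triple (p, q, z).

Answer: (2, 2, 0)

Derivation:
step 0: pivot 6 → sign +
step 1: pivot -3/2 → sign −
step 2: pivot 3 → sign +
step 3: pivot -1 → sign −
signature = (2, 2, 0)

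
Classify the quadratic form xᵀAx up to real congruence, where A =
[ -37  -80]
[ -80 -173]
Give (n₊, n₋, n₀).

Answer: (0, 2, 0)

Derivation:
step 0: pivot -37 → sign −
step 1: pivot -1/37 → sign −
signature = (0, 2, 0)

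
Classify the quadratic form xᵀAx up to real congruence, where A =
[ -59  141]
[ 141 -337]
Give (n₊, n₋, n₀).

step 0: pivot -59 → sign −
step 1: pivot -2/59 → sign −
signature = (0, 2, 0)

Answer: (0, 2, 0)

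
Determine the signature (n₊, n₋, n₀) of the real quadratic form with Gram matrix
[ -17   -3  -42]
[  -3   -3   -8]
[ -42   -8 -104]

step 0: pivot -17 → sign −
step 1: pivot -42/17 → sign −
step 2: pivot -2/21 → sign −
signature = (0, 3, 0)

Answer: (0, 3, 0)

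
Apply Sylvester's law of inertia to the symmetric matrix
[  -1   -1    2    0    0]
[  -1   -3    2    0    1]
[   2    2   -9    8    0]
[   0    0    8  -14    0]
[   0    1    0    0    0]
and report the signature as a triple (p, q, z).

Answer: (1, 4, 0)

Derivation:
step 0: pivot -1 → sign −
step 1: pivot -2 → sign −
step 2: pivot -5 → sign −
step 3: pivot -6/5 → sign −
step 4: pivot 1/2 → sign +
signature = (1, 4, 0)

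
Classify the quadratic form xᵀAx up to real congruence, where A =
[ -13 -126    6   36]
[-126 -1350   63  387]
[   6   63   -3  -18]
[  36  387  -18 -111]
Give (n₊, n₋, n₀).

step 0: pivot -13 → sign −
step 1: pivot -1674/13 → sign −
step 2: pivot -3/62 → sign −
step 3: row/col 3 already zero → sign 0
signature = (0, 3, 1)

Answer: (0, 3, 1)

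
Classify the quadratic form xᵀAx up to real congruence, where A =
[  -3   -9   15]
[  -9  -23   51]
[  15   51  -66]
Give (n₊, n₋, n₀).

step 0: pivot -3 → sign −
step 1: pivot 4 → sign +
step 2: row/col 2 already zero → sign 0
signature = (1, 1, 1)

Answer: (1, 1, 1)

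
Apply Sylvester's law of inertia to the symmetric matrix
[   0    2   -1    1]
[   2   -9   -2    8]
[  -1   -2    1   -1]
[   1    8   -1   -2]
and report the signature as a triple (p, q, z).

Answer: (1, 3, 0)

Derivation:
step 0: pivot -9 → sign −
step 1: pivot 4/9 → sign +
step 2: pivot -13/4 → sign −
step 3: pivot -3/13 → sign −
signature = (1, 3, 0)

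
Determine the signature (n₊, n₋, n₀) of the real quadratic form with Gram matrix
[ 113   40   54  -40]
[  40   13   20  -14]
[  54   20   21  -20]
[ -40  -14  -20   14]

step 0: pivot 113 → sign +
step 1: pivot -131/113 → sign −
step 2: pivot -541/131 → sign −
step 3: pivot 2/541 → sign +
signature = (2, 2, 0)

Answer: (2, 2, 0)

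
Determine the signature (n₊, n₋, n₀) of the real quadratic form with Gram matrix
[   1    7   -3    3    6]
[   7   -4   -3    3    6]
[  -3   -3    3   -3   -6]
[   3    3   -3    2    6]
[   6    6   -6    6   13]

step 0: pivot 1 → sign +
step 1: pivot -53 → sign −
step 2: pivot 6/53 → sign +
step 3: pivot -1 → sign −
step 4: pivot 1 → sign +
signature = (3, 2, 0)

Answer: (3, 2, 0)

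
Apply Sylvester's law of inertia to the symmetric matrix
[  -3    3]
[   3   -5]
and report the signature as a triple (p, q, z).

step 0: pivot -3 → sign −
step 1: pivot -2 → sign −
signature = (0, 2, 0)

Answer: (0, 2, 0)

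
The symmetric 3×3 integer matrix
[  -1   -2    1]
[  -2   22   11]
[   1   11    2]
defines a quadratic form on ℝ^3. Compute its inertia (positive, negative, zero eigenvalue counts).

step 0: pivot -1 → sign −
step 1: pivot 26 → sign +
step 2: pivot -3/26 → sign −
signature = (1, 2, 0)

Answer: (1, 2, 0)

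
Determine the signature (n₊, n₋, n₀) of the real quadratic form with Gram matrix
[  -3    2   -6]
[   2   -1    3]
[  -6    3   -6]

step 0: pivot -3 → sign −
step 1: pivot 1/3 → sign +
step 2: pivot 3 → sign +
signature = (2, 1, 0)

Answer: (2, 1, 0)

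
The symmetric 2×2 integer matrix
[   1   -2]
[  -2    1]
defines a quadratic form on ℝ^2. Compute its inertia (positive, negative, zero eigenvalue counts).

Answer: (1, 1, 0)

Derivation:
step 0: pivot 1 → sign +
step 1: pivot -3 → sign −
signature = (1, 1, 0)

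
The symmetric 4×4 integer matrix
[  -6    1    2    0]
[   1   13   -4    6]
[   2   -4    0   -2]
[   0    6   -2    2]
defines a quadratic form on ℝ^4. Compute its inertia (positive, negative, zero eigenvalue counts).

step 0: pivot -6 → sign −
step 1: pivot 79/6 → sign +
step 2: pivot -28/79 → sign −
step 3: pivot -3/7 → sign −
signature = (1, 3, 0)

Answer: (1, 3, 0)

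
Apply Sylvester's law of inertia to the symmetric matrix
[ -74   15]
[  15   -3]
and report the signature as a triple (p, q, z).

Answer: (1, 1, 0)

Derivation:
step 0: pivot -74 → sign −
step 1: pivot 3/74 → sign +
signature = (1, 1, 0)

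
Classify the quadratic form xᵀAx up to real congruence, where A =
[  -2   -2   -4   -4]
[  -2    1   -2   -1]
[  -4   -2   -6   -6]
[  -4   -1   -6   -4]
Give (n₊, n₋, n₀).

step 0: pivot -2 → sign −
step 1: pivot 3 → sign +
step 2: pivot 2/3 → sign +
step 3: pivot 1 → sign +
signature = (3, 1, 0)

Answer: (3, 1, 0)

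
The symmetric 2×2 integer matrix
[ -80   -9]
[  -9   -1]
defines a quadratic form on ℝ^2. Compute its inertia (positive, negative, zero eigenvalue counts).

step 0: pivot -80 → sign −
step 1: pivot 1/80 → sign +
signature = (1, 1, 0)

Answer: (1, 1, 0)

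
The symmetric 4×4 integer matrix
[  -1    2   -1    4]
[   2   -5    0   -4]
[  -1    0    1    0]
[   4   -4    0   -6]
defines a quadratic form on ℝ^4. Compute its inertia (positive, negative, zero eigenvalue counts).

Answer: (2, 2, 0)

Derivation:
step 0: pivot -1 → sign −
step 1: pivot -1 → sign −
step 2: pivot 6 → sign +
step 3: pivot 2 → sign +
signature = (2, 2, 0)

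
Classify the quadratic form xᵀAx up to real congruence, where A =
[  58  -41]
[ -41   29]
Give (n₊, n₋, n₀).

Answer: (2, 0, 0)

Derivation:
step 0: pivot 58 → sign +
step 1: pivot 1/58 → sign +
signature = (2, 0, 0)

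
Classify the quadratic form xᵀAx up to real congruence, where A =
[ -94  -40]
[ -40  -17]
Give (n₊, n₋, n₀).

Answer: (1, 1, 0)

Derivation:
step 0: pivot -94 → sign −
step 1: pivot 1/47 → sign +
signature = (1, 1, 0)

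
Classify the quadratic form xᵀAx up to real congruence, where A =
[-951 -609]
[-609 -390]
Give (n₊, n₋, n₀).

Answer: (0, 2, 0)

Derivation:
step 0: pivot -951 → sign −
step 1: pivot -3/317 → sign −
signature = (0, 2, 0)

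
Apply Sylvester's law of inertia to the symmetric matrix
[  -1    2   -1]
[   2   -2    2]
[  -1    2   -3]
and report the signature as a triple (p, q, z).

Answer: (1, 2, 0)

Derivation:
step 0: pivot -1 → sign −
step 1: pivot 2 → sign +
step 2: pivot -2 → sign −
signature = (1, 2, 0)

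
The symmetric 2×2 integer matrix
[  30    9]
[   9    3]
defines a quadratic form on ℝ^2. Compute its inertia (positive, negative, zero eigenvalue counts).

step 0: pivot 30 → sign +
step 1: pivot 3/10 → sign +
signature = (2, 0, 0)

Answer: (2, 0, 0)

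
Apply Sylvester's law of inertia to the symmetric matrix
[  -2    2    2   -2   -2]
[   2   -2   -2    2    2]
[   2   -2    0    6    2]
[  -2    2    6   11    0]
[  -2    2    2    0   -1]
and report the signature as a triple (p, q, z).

Answer: (3, 1, 1)

Derivation:
step 0: pivot -2 → sign −
step 1: pivot 2 → sign +
step 2: pivot 5 → sign +
step 3: pivot 1/5 → sign +
step 4: row/col 4 already zero → sign 0
signature = (3, 1, 1)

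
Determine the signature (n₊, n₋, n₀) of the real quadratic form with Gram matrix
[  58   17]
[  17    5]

Answer: (2, 0, 0)

Derivation:
step 0: pivot 58 → sign +
step 1: pivot 1/58 → sign +
signature = (2, 0, 0)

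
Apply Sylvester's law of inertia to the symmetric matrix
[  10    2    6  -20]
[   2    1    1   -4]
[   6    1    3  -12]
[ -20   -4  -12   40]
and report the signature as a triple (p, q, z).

step 0: pivot 10 → sign +
step 1: pivot 3/5 → sign +
step 2: pivot -2/3 → sign −
step 3: row/col 3 already zero → sign 0
signature = (2, 1, 1)

Answer: (2, 1, 1)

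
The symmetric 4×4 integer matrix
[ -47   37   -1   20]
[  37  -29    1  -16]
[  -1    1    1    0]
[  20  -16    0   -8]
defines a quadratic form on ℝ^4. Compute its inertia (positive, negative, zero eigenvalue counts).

Answer: (2, 1, 1)

Derivation:
step 0: pivot -47 → sign −
step 1: pivot 6/47 → sign +
step 2: pivot 2/3 → sign +
step 3: row/col 3 already zero → sign 0
signature = (2, 1, 1)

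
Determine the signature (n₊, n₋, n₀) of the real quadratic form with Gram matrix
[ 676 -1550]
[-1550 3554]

Answer: (2, 0, 0)

Derivation:
step 0: pivot 676 → sign +
step 1: pivot 1/169 → sign +
signature = (2, 0, 0)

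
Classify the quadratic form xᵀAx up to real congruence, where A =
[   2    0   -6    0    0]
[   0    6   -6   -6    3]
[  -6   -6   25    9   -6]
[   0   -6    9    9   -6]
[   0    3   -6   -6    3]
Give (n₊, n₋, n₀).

step 0: pivot 2 → sign +
step 1: pivot 6 → sign +
step 2: pivot 1 → sign +
step 3: pivot -6 → sign −
step 4: pivot -3/2 → sign −
signature = (3, 2, 0)

Answer: (3, 2, 0)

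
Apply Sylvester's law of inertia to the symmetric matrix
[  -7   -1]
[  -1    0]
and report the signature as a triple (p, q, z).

step 0: pivot -7 → sign −
step 1: pivot 1/7 → sign +
signature = (1, 1, 0)

Answer: (1, 1, 0)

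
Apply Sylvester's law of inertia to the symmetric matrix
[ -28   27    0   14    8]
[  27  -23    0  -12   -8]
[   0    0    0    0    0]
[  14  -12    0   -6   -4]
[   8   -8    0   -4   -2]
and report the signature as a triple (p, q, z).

Answer: (3, 1, 1)

Derivation:
step 0: pivot -28 → sign −
step 1: pivot 85/28 → sign +
step 2: pivot 22/85 → sign +
step 3: pivot 2/11 → sign +
step 4: row/col 4 already zero → sign 0
signature = (3, 1, 1)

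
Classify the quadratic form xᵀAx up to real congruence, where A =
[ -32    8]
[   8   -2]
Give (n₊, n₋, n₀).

step 0: pivot -32 → sign −
step 1: row/col 1 already zero → sign 0
signature = (0, 1, 1)

Answer: (0, 1, 1)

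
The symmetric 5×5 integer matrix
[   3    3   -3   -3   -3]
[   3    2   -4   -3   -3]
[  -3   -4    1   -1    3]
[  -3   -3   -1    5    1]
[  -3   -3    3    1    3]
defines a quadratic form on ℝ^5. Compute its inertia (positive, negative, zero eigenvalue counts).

Answer: (2, 3, 0)

Derivation:
step 0: pivot 3 → sign +
step 1: pivot -1 → sign −
step 2: pivot -1 → sign −
step 3: pivot 18 → sign +
step 4: pivot -2/9 → sign −
signature = (2, 3, 0)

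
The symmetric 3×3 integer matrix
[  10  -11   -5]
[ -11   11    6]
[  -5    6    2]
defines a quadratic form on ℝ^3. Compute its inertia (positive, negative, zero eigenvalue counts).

Answer: (1, 2, 0)

Derivation:
step 0: pivot 10 → sign +
step 1: pivot -11/10 → sign −
step 2: pivot -3/11 → sign −
signature = (1, 2, 0)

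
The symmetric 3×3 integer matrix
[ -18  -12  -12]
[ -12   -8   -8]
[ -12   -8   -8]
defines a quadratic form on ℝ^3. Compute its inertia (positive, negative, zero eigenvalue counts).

step 0: pivot -18 → sign −
step 1: row/col 1 already zero → sign 0
step 2: row/col 2 already zero → sign 0
signature = (0, 1, 2)

Answer: (0, 1, 2)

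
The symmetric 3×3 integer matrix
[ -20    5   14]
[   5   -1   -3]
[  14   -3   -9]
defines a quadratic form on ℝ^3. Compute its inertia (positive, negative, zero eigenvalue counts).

step 0: pivot -20 → sign −
step 1: pivot 1/4 → sign +
step 2: pivot -1/5 → sign −
signature = (1, 2, 0)

Answer: (1, 2, 0)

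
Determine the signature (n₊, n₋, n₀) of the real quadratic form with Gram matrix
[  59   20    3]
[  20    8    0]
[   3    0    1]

Answer: (2, 0, 1)

Derivation:
step 0: pivot 59 → sign +
step 1: pivot 72/59 → sign +
step 2: row/col 2 already zero → sign 0
signature = (2, 0, 1)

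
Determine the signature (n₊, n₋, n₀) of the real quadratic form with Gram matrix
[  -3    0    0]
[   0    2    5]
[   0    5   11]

step 0: pivot -3 → sign −
step 1: pivot 2 → sign +
step 2: pivot -3/2 → sign −
signature = (1, 2, 0)

Answer: (1, 2, 0)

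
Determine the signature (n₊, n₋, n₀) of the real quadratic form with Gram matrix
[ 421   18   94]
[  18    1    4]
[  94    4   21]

Answer: (3, 0, 0)

Derivation:
step 0: pivot 421 → sign +
step 1: pivot 97/421 → sign +
step 2: pivot 1/97 → sign +
signature = (3, 0, 0)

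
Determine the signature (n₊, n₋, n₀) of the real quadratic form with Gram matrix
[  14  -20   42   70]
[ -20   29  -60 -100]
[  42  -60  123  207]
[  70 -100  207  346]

step 0: pivot 14 → sign +
step 1: pivot 3/7 → sign +
step 2: pivot -3 → sign −
step 3: pivot -1 → sign −
signature = (2, 2, 0)

Answer: (2, 2, 0)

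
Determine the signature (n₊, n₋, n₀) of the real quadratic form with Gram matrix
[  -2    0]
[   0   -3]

step 0: pivot -2 → sign −
step 1: pivot -3 → sign −
signature = (0, 2, 0)

Answer: (0, 2, 0)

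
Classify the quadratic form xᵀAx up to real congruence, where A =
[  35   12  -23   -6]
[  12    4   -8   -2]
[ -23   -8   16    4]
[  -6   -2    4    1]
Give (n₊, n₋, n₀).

step 0: pivot 35 → sign +
step 1: pivot -4/35 → sign −
step 2: pivot 1 → sign +
step 3: row/col 3 already zero → sign 0
signature = (2, 1, 1)

Answer: (2, 1, 1)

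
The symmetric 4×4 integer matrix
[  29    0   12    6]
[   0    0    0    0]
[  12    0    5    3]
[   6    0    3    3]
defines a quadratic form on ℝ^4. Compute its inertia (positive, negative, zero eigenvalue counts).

step 0: pivot 29 → sign +
step 1: pivot 1/29 → sign +
step 2: pivot -6 → sign −
step 3: row/col 3 already zero → sign 0
signature = (2, 1, 1)

Answer: (2, 1, 1)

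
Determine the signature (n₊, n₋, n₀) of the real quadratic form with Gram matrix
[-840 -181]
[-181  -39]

Answer: (1, 1, 0)

Derivation:
step 0: pivot -840 → sign −
step 1: pivot 1/840 → sign +
signature = (1, 1, 0)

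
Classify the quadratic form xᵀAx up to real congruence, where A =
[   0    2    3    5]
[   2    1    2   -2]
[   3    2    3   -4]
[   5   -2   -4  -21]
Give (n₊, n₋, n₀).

step 0: pivot 1 → sign +
step 1: pivot -4 → sign −
step 2: pivot -3/4 → sign −
step 3: pivot 2 → sign +
signature = (2, 2, 0)

Answer: (2, 2, 0)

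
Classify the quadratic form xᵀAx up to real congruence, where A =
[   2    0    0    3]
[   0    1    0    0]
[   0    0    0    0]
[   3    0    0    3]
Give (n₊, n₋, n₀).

Answer: (2, 1, 1)

Derivation:
step 0: pivot 2 → sign +
step 1: pivot 1 → sign +
step 2: pivot -3/2 → sign −
step 3: row/col 3 already zero → sign 0
signature = (2, 1, 1)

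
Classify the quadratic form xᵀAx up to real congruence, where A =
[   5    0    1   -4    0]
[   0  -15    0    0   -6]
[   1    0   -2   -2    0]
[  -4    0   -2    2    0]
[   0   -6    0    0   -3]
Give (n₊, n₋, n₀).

step 0: pivot 5 → sign +
step 1: pivot -15 → sign −
step 2: pivot -11/5 → sign −
step 3: pivot -6/11 → sign −
step 4: pivot -3/5 → sign −
signature = (1, 4, 0)

Answer: (1, 4, 0)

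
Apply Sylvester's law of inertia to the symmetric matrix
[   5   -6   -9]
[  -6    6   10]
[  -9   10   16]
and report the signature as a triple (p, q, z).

step 0: pivot 5 → sign +
step 1: pivot -6/5 → sign −
step 2: pivot 1/3 → sign +
signature = (2, 1, 0)

Answer: (2, 1, 0)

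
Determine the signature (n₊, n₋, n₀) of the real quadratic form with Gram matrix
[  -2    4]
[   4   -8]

step 0: pivot -2 → sign −
step 1: row/col 1 already zero → sign 0
signature = (0, 1, 1)

Answer: (0, 1, 1)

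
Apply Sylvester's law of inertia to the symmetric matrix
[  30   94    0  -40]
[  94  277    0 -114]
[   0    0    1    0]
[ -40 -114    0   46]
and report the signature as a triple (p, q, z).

step 0: pivot 30 → sign +
step 1: pivot -263/15 → sign −
step 2: pivot 1 → sign +
step 3: pivot -2/263 → sign −
signature = (2, 2, 0)

Answer: (2, 2, 0)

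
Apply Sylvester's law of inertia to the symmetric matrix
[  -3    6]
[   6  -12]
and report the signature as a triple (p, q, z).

step 0: pivot -3 → sign −
step 1: row/col 1 already zero → sign 0
signature = (0, 1, 1)

Answer: (0, 1, 1)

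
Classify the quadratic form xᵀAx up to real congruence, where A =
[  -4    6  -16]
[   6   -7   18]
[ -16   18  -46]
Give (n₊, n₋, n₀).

step 0: pivot -4 → sign −
step 1: pivot 2 → sign +
step 2: row/col 2 already zero → sign 0
signature = (1, 1, 1)

Answer: (1, 1, 1)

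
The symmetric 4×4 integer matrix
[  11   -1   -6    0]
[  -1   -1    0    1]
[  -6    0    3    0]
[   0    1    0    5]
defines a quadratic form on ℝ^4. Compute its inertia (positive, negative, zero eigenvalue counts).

step 0: pivot 11 → sign +
step 1: pivot -12/11 → sign −
step 2: pivot 71/12 → sign +
step 3: pivot -3/71 → sign −
signature = (2, 2, 0)

Answer: (2, 2, 0)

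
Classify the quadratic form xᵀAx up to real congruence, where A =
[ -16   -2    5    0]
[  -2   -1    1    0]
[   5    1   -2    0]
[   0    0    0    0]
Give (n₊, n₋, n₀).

step 0: pivot -16 → sign −
step 1: pivot -3/4 → sign −
step 2: pivot -1/4 → sign −
step 3: row/col 3 already zero → sign 0
signature = (0, 3, 1)

Answer: (0, 3, 1)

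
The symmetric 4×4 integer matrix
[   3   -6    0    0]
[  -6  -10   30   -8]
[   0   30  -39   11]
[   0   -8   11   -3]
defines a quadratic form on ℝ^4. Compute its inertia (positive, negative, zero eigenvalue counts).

step 0: pivot 3 → sign +
step 1: pivot -22 → sign −
step 2: pivot 21/11 → sign +
step 3: pivot -2/21 → sign −
signature = (2, 2, 0)

Answer: (2, 2, 0)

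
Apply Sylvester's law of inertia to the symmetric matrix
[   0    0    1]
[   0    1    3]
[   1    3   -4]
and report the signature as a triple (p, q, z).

Answer: (2, 1, 0)

Derivation:
step 0: pivot 1 → sign +
step 1: pivot -13 → sign −
step 2: pivot 1/13 → sign +
signature = (2, 1, 0)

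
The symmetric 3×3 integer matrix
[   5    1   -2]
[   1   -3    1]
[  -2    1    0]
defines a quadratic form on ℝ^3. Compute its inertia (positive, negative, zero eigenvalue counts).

step 0: pivot 5 → sign +
step 1: pivot -16/5 → sign −
step 2: pivot -3/16 → sign −
signature = (1, 2, 0)

Answer: (1, 2, 0)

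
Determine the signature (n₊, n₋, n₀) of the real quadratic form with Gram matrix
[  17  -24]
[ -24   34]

step 0: pivot 17 → sign +
step 1: pivot 2/17 → sign +
signature = (2, 0, 0)

Answer: (2, 0, 0)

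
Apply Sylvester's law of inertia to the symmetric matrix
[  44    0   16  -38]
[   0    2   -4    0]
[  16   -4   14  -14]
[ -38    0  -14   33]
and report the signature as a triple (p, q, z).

Answer: (3, 0, 1)

Derivation:
step 0: pivot 44 → sign +
step 1: pivot 2 → sign +
step 2: pivot 2/11 → sign +
step 3: row/col 3 already zero → sign 0
signature = (3, 0, 1)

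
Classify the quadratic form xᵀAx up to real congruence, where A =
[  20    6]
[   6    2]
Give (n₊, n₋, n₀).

step 0: pivot 20 → sign +
step 1: pivot 1/5 → sign +
signature = (2, 0, 0)

Answer: (2, 0, 0)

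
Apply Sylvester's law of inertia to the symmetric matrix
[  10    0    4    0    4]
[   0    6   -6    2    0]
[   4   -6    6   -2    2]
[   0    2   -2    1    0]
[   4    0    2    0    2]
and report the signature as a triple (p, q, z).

Answer: (4, 1, 0)

Derivation:
step 0: pivot 10 → sign +
step 1: pivot 6 → sign +
step 2: pivot -8/5 → sign −
step 3: pivot 1/3 → sign +
step 4: pivot 1/2 → sign +
signature = (4, 1, 0)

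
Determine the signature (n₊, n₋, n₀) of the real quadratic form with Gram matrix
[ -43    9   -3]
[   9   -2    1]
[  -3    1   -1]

Answer: (1, 2, 0)

Derivation:
step 0: pivot -43 → sign −
step 1: pivot -5/43 → sign −
step 2: pivot 2/5 → sign +
signature = (1, 2, 0)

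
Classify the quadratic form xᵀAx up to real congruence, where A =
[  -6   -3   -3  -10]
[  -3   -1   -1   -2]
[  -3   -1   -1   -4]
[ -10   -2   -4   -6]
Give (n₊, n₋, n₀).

step 0: pivot -6 → sign −
step 1: pivot 1/2 → sign +
step 2: pivot -22/3 → sign −
step 3: pivot 6/11 → sign +
signature = (2, 2, 0)

Answer: (2, 2, 0)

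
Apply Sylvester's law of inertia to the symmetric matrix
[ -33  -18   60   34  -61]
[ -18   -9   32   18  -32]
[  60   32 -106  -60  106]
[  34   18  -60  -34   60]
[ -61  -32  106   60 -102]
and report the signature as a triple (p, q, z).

step 0: pivot -33 → sign −
step 1: pivot 9/11 → sign +
step 2: pivot 22/9 → sign +
step 3: pivot -2/33 → sign −
step 4: pivot 3 → sign +
signature = (3, 2, 0)

Answer: (3, 2, 0)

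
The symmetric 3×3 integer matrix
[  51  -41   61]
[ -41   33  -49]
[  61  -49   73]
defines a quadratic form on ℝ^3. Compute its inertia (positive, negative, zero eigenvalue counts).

step 0: pivot 51 → sign +
step 1: pivot 2/51 → sign +
step 2: row/col 2 already zero → sign 0
signature = (2, 0, 1)

Answer: (2, 0, 1)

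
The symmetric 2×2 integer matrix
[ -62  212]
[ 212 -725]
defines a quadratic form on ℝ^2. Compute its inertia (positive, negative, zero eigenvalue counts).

step 0: pivot -62 → sign −
step 1: pivot -3/31 → sign −
signature = (0, 2, 0)

Answer: (0, 2, 0)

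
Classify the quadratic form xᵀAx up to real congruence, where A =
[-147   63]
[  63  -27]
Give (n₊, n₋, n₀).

step 0: pivot -147 → sign −
step 1: row/col 1 already zero → sign 0
signature = (0, 1, 1)

Answer: (0, 1, 1)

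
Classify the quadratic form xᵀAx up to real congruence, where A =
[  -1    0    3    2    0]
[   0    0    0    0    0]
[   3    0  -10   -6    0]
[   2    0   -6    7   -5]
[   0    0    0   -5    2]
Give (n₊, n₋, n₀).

step 0: pivot -1 → sign −
step 1: pivot -1 → sign −
step 2: pivot 11 → sign +
step 3: pivot -3/11 → sign −
step 4: row/col 4 already zero → sign 0
signature = (1, 3, 1)

Answer: (1, 3, 1)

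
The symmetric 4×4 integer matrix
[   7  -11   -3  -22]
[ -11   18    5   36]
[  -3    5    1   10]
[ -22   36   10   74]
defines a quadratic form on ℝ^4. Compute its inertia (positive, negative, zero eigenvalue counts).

step 0: pivot 7 → sign +
step 1: pivot 5/7 → sign +
step 2: pivot -2/5 → sign −
step 3: pivot 2 → sign +
signature = (3, 1, 0)

Answer: (3, 1, 0)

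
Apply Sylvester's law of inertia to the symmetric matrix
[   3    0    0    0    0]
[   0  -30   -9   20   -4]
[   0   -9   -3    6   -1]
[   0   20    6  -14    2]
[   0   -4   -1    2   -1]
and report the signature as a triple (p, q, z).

step 0: pivot 3 → sign +
step 1: pivot -30 → sign −
step 2: pivot -3/10 → sign −
step 3: pivot -2/3 → sign −
step 4: pivot 1/3 → sign +
signature = (2, 3, 0)

Answer: (2, 3, 0)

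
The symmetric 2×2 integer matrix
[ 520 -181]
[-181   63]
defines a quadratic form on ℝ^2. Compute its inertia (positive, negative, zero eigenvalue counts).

step 0: pivot 520 → sign +
step 1: pivot -1/520 → sign −
signature = (1, 1, 0)

Answer: (1, 1, 0)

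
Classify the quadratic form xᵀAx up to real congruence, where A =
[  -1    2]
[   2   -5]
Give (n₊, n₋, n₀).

Answer: (0, 2, 0)

Derivation:
step 0: pivot -1 → sign −
step 1: pivot -1 → sign −
signature = (0, 2, 0)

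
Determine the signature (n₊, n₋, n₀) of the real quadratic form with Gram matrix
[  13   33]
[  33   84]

step 0: pivot 13 → sign +
step 1: pivot 3/13 → sign +
signature = (2, 0, 0)

Answer: (2, 0, 0)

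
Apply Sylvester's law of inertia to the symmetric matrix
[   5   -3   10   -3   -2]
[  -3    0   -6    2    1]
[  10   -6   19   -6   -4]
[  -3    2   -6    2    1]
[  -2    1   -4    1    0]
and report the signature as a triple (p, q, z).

step 0: pivot 5 → sign +
step 1: pivot -9/5 → sign −
step 2: pivot -1 → sign −
step 3: pivot 2/9 → sign +
step 4: pivot -1 → sign −
signature = (2, 3, 0)

Answer: (2, 3, 0)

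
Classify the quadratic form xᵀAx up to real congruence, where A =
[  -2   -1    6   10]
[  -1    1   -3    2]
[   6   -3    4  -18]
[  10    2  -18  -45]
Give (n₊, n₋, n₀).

step 0: pivot -2 → sign −
step 1: pivot 3/2 → sign +
step 2: pivot -2 → sign −
step 3: pivot -1 → sign −
signature = (1, 3, 0)

Answer: (1, 3, 0)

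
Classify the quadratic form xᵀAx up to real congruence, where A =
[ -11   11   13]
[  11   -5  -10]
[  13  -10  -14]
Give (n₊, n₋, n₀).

step 0: pivot -11 → sign −
step 1: pivot 6 → sign +
step 2: pivot -3/22 → sign −
signature = (1, 2, 0)

Answer: (1, 2, 0)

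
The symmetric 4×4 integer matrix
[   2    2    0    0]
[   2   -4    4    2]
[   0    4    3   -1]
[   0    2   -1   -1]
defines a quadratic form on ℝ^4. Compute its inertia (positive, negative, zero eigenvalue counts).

step 0: pivot 2 → sign +
step 1: pivot -6 → sign −
step 2: pivot 17/3 → sign +
step 3: pivot -6/17 → sign −
signature = (2, 2, 0)

Answer: (2, 2, 0)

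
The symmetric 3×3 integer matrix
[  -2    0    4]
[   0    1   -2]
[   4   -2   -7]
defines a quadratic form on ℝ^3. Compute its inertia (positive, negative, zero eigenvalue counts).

step 0: pivot -2 → sign −
step 1: pivot 1 → sign +
step 2: pivot -3 → sign −
signature = (1, 2, 0)

Answer: (1, 2, 0)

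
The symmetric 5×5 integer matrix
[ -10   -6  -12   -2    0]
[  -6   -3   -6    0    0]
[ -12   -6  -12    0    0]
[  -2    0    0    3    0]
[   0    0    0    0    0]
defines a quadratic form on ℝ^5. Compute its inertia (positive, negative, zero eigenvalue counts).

Answer: (2, 1, 2)

Derivation:
step 0: pivot -10 → sign −
step 1: pivot 3/5 → sign +
step 2: pivot 1 → sign +
step 3: row/col 3 already zero → sign 0
step 4: row/col 4 already zero → sign 0
signature = (2, 1, 2)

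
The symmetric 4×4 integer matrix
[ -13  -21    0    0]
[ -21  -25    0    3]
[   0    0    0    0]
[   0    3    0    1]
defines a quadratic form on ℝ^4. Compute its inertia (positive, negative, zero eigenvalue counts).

Answer: (1, 2, 1)

Derivation:
step 0: pivot -13 → sign −
step 1: pivot 116/13 → sign +
step 2: pivot -1/116 → sign −
step 3: row/col 3 already zero → sign 0
signature = (1, 2, 1)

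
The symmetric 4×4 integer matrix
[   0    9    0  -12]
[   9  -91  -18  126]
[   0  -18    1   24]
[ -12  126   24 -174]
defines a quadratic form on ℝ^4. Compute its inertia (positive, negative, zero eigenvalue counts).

step 0: pivot -91 → sign −
step 1: pivot 81/91 → sign +
step 2: pivot 1 → sign +
step 3: pivot 2/9 → sign +
signature = (3, 1, 0)

Answer: (3, 1, 0)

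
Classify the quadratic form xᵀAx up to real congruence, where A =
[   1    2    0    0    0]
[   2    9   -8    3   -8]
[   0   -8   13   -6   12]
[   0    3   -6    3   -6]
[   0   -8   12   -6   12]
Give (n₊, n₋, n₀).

Answer: (4, 1, 0)

Derivation:
step 0: pivot 1 → sign +
step 1: pivot 5 → sign +
step 2: pivot 1/5 → sign +
step 3: pivot -6 → sign −
step 4: pivot 2 → sign +
signature = (4, 1, 0)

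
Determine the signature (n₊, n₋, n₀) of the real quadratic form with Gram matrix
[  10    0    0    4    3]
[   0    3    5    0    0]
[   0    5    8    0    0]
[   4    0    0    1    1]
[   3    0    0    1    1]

step 0: pivot 10 → sign +
step 1: pivot 3 → sign +
step 2: pivot -1/3 → sign −
step 3: pivot -3/5 → sign −
step 4: pivot 1/6 → sign +
signature = (3, 2, 0)

Answer: (3, 2, 0)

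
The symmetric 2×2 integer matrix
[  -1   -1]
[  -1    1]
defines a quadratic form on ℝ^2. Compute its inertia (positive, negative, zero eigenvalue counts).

step 0: pivot -1 → sign −
step 1: pivot 2 → sign +
signature = (1, 1, 0)

Answer: (1, 1, 0)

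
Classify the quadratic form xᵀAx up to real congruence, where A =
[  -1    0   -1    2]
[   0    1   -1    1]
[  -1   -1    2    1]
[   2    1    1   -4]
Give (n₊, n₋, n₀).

step 0: pivot -1 → sign −
step 1: pivot 1 → sign +
step 2: pivot 2 → sign +
step 3: pivot -1 → sign −
signature = (2, 2, 0)

Answer: (2, 2, 0)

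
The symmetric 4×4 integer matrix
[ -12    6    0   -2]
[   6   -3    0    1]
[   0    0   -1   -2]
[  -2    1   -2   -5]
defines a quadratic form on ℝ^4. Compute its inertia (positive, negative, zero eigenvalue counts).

Answer: (0, 3, 1)

Derivation:
step 0: pivot -12 → sign −
step 1: pivot -1 → sign −
step 2: pivot -2/3 → sign −
step 3: row/col 3 already zero → sign 0
signature = (0, 3, 1)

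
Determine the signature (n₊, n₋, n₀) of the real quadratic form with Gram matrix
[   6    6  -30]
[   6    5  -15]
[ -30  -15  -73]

step 0: pivot 6 → sign +
step 1: pivot -1 → sign −
step 2: pivot 2 → sign +
signature = (2, 1, 0)

Answer: (2, 1, 0)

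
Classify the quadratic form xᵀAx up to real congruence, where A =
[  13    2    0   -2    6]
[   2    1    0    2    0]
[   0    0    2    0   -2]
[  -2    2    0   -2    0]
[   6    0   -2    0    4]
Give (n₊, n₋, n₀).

Answer: (3, 2, 0)

Derivation:
step 0: pivot 13 → sign +
step 1: pivot 9/13 → sign +
step 2: pivot 2 → sign +
step 3: pivot -10 → sign −
step 4: pivot -2/5 → sign −
signature = (3, 2, 0)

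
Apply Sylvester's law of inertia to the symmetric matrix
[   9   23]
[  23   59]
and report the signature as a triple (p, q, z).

step 0: pivot 9 → sign +
step 1: pivot 2/9 → sign +
signature = (2, 0, 0)

Answer: (2, 0, 0)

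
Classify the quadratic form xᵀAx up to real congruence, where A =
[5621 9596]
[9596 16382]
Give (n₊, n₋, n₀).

step 0: pivot 5621 → sign +
step 1: pivot 6/5621 → sign +
signature = (2, 0, 0)

Answer: (2, 0, 0)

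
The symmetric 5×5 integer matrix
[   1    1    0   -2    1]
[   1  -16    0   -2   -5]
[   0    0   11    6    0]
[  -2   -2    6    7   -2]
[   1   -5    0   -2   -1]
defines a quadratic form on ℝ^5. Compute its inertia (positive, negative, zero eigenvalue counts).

Answer: (3, 2, 0)

Derivation:
step 0: pivot 1 → sign +
step 1: pivot -17 → sign −
step 2: pivot 11 → sign +
step 3: pivot -3/11 → sign −
step 4: pivot 2/17 → sign +
signature = (3, 2, 0)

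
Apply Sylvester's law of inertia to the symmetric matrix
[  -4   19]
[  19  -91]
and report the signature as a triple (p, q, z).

Answer: (0, 2, 0)

Derivation:
step 0: pivot -4 → sign −
step 1: pivot -3/4 → sign −
signature = (0, 2, 0)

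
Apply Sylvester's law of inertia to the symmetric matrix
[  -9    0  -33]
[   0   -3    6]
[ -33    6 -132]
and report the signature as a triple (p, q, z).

step 0: pivot -9 → sign −
step 1: pivot -3 → sign −
step 2: pivot 1 → sign +
signature = (1, 2, 0)

Answer: (1, 2, 0)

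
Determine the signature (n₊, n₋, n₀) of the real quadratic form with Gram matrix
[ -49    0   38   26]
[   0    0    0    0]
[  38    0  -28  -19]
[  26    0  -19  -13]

step 0: pivot -49 → sign −
step 1: pivot 72/49 → sign +
step 2: pivot -1/8 → sign −
step 3: row/col 3 already zero → sign 0
signature = (1, 2, 1)

Answer: (1, 2, 1)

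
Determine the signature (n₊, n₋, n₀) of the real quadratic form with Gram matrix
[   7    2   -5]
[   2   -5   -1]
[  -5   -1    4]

Answer: (2, 1, 0)

Derivation:
step 0: pivot 7 → sign +
step 1: pivot -39/7 → sign −
step 2: pivot 6/13 → sign +
signature = (2, 1, 0)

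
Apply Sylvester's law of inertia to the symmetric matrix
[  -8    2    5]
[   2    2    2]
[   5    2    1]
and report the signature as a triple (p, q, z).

Answer: (1, 2, 0)

Derivation:
step 0: pivot -8 → sign −
step 1: pivot 5/2 → sign +
step 2: pivot -1/10 → sign −
signature = (1, 2, 0)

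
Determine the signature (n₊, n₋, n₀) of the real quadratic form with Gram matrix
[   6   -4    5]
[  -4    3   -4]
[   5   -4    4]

Answer: (2, 1, 0)

Derivation:
step 0: pivot 6 → sign +
step 1: pivot 1/3 → sign +
step 2: pivot -3/2 → sign −
signature = (2, 1, 0)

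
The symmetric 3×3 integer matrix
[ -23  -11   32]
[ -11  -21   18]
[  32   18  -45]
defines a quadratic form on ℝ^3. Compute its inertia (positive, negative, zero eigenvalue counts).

step 0: pivot -23 → sign −
step 1: pivot -362/23 → sign −
step 2: pivot -3/181 → sign −
signature = (0, 3, 0)

Answer: (0, 3, 0)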